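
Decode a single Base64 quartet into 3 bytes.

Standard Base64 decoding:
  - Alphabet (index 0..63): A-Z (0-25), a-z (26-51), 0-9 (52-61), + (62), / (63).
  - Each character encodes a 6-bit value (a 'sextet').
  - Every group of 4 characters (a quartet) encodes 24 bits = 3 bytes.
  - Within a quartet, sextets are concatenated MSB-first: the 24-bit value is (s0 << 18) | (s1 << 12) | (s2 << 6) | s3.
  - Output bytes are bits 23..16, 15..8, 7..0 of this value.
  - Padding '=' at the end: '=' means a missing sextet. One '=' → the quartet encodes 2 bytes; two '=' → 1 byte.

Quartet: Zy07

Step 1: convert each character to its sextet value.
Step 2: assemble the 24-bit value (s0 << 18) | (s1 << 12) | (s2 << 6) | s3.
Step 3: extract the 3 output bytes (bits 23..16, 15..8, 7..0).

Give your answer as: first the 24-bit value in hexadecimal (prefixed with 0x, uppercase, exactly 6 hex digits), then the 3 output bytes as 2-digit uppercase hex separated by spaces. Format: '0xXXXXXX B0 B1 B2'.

Sextets: Z=25, y=50, 0=52, 7=59
24-bit: (25<<18) | (50<<12) | (52<<6) | 59
      = 0x640000 | 0x032000 | 0x000D00 | 0x00003B
      = 0x672D3B
Bytes: (v>>16)&0xFF=67, (v>>8)&0xFF=2D, v&0xFF=3B

Answer: 0x672D3B 67 2D 3B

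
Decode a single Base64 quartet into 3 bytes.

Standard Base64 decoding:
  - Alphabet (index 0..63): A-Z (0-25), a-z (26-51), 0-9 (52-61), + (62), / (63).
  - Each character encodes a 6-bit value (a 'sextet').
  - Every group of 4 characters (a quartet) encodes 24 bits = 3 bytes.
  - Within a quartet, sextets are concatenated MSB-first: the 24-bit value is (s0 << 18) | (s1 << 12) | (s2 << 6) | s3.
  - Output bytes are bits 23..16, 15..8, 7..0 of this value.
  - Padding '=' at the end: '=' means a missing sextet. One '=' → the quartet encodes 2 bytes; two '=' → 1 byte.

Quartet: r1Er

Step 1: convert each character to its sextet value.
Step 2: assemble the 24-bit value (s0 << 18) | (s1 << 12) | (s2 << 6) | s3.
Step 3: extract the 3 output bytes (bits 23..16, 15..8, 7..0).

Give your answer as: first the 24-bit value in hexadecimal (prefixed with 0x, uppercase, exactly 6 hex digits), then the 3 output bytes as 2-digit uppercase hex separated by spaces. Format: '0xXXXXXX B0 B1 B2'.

Sextets: r=43, 1=53, E=4, r=43
24-bit: (43<<18) | (53<<12) | (4<<6) | 43
      = 0xAC0000 | 0x035000 | 0x000100 | 0x00002B
      = 0xAF512B
Bytes: (v>>16)&0xFF=AF, (v>>8)&0xFF=51, v&0xFF=2B

Answer: 0xAF512B AF 51 2B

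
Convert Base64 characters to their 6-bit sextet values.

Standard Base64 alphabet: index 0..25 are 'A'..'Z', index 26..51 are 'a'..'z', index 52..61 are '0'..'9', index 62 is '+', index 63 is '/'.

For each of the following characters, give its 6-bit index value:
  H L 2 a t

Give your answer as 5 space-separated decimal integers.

'H': A..Z range, ord('H') − ord('A') = 7
'L': A..Z range, ord('L') − ord('A') = 11
'2': 0..9 range, 52 + ord('2') − ord('0') = 54
'a': a..z range, 26 + ord('a') − ord('a') = 26
't': a..z range, 26 + ord('t') − ord('a') = 45

Answer: 7 11 54 26 45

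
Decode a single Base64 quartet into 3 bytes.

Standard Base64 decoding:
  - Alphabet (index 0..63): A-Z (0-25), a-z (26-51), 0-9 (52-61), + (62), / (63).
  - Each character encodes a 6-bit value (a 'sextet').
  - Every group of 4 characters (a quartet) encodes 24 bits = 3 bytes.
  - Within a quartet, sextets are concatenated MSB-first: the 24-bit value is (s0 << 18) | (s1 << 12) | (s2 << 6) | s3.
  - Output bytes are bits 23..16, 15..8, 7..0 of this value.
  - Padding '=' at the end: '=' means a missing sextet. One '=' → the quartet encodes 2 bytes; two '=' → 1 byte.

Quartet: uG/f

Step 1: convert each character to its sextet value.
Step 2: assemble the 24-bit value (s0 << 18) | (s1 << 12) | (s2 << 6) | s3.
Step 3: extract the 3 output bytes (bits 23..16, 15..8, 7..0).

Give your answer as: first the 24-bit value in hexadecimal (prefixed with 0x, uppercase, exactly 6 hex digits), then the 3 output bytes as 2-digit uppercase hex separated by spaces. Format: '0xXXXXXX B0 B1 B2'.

Sextets: u=46, G=6, /=63, f=31
24-bit: (46<<18) | (6<<12) | (63<<6) | 31
      = 0xB80000 | 0x006000 | 0x000FC0 | 0x00001F
      = 0xB86FDF
Bytes: (v>>16)&0xFF=B8, (v>>8)&0xFF=6F, v&0xFF=DF

Answer: 0xB86FDF B8 6F DF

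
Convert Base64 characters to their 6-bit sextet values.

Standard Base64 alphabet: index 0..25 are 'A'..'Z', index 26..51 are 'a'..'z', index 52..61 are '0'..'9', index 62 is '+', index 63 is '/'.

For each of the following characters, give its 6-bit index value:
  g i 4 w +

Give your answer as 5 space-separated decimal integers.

Answer: 32 34 56 48 62

Derivation:
'g': a..z range, 26 + ord('g') − ord('a') = 32
'i': a..z range, 26 + ord('i') − ord('a') = 34
'4': 0..9 range, 52 + ord('4') − ord('0') = 56
'w': a..z range, 26 + ord('w') − ord('a') = 48
'+': index 62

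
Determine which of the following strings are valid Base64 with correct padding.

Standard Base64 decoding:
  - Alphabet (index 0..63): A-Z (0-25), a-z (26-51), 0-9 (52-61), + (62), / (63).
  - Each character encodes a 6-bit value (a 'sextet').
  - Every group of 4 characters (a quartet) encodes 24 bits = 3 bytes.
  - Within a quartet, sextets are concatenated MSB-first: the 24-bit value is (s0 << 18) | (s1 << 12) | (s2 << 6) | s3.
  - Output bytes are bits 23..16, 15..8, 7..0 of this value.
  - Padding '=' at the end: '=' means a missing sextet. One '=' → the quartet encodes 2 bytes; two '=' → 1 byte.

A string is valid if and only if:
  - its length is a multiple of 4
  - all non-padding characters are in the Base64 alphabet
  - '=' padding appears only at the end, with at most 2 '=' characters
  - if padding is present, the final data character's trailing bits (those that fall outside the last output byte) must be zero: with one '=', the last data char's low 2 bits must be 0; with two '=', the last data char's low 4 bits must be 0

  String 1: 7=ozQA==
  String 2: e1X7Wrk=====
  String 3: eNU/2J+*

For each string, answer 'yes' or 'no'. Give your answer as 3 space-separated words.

Answer: no no no

Derivation:
String 1: '7=ozQA==' → invalid (bad char(s): ['=']; '=' in middle)
String 2: 'e1X7Wrk=====' → invalid (5 pad chars (max 2))
String 3: 'eNU/2J+*' → invalid (bad char(s): ['*'])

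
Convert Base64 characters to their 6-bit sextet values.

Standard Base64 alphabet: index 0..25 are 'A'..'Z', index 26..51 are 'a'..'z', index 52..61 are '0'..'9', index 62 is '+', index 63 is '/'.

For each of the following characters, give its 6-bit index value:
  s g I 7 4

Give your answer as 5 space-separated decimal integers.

's': a..z range, 26 + ord('s') − ord('a') = 44
'g': a..z range, 26 + ord('g') − ord('a') = 32
'I': A..Z range, ord('I') − ord('A') = 8
'7': 0..9 range, 52 + ord('7') − ord('0') = 59
'4': 0..9 range, 52 + ord('4') − ord('0') = 56

Answer: 44 32 8 59 56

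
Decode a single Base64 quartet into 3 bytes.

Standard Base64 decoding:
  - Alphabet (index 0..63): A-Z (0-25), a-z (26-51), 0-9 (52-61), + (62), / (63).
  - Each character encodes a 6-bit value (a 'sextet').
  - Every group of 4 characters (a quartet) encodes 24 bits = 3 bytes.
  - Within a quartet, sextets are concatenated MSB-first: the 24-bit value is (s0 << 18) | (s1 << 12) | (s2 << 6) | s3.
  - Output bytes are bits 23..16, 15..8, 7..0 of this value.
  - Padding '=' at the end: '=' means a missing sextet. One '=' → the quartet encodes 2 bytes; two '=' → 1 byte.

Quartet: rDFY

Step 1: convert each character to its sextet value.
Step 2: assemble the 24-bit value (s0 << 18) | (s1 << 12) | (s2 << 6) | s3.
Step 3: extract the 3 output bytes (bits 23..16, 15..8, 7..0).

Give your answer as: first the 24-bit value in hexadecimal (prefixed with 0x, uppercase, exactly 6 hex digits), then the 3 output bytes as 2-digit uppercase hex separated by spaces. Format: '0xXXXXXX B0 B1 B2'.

Answer: 0xAC3158 AC 31 58

Derivation:
Sextets: r=43, D=3, F=5, Y=24
24-bit: (43<<18) | (3<<12) | (5<<6) | 24
      = 0xAC0000 | 0x003000 | 0x000140 | 0x000018
      = 0xAC3158
Bytes: (v>>16)&0xFF=AC, (v>>8)&0xFF=31, v&0xFF=58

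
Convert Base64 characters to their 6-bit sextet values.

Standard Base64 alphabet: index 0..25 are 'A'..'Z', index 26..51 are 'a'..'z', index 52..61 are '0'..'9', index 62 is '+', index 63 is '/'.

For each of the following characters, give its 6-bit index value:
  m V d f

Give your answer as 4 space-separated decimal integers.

'm': a..z range, 26 + ord('m') − ord('a') = 38
'V': A..Z range, ord('V') − ord('A') = 21
'd': a..z range, 26 + ord('d') − ord('a') = 29
'f': a..z range, 26 + ord('f') − ord('a') = 31

Answer: 38 21 29 31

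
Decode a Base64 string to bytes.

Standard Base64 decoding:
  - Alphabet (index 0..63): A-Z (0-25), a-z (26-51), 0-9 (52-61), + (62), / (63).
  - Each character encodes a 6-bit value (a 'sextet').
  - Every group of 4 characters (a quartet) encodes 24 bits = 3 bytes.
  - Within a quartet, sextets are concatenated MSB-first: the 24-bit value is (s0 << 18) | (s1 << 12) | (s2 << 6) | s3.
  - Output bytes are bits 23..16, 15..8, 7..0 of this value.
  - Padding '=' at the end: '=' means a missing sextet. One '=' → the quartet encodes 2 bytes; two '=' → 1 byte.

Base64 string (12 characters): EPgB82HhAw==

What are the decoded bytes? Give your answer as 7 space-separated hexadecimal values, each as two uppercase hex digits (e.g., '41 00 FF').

After char 0 ('E'=4): chars_in_quartet=1 acc=0x4 bytes_emitted=0
After char 1 ('P'=15): chars_in_quartet=2 acc=0x10F bytes_emitted=0
After char 2 ('g'=32): chars_in_quartet=3 acc=0x43E0 bytes_emitted=0
After char 3 ('B'=1): chars_in_quartet=4 acc=0x10F801 -> emit 10 F8 01, reset; bytes_emitted=3
After char 4 ('8'=60): chars_in_quartet=1 acc=0x3C bytes_emitted=3
After char 5 ('2'=54): chars_in_quartet=2 acc=0xF36 bytes_emitted=3
After char 6 ('H'=7): chars_in_quartet=3 acc=0x3CD87 bytes_emitted=3
After char 7 ('h'=33): chars_in_quartet=4 acc=0xF361E1 -> emit F3 61 E1, reset; bytes_emitted=6
After char 8 ('A'=0): chars_in_quartet=1 acc=0x0 bytes_emitted=6
After char 9 ('w'=48): chars_in_quartet=2 acc=0x30 bytes_emitted=6
Padding '==': partial quartet acc=0x30 -> emit 03; bytes_emitted=7

Answer: 10 F8 01 F3 61 E1 03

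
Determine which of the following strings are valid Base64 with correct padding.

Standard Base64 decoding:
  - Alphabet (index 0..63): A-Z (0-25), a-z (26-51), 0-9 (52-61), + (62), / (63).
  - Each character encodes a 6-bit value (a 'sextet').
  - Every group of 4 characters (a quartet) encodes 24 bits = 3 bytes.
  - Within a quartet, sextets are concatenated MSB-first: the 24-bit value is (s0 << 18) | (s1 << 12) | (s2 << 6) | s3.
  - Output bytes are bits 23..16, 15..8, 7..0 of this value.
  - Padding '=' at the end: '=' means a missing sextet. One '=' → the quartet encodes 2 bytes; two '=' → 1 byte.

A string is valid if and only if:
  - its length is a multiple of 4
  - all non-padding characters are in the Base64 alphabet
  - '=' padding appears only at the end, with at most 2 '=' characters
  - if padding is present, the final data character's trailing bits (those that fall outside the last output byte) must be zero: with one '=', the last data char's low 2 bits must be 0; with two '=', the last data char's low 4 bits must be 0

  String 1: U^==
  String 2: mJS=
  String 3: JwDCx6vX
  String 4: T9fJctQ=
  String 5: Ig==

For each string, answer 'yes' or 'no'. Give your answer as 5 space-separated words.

String 1: 'U^==' → invalid (bad char(s): ['^'])
String 2: 'mJS=' → invalid (bad trailing bits)
String 3: 'JwDCx6vX' → valid
String 4: 'T9fJctQ=' → valid
String 5: 'Ig==' → valid

Answer: no no yes yes yes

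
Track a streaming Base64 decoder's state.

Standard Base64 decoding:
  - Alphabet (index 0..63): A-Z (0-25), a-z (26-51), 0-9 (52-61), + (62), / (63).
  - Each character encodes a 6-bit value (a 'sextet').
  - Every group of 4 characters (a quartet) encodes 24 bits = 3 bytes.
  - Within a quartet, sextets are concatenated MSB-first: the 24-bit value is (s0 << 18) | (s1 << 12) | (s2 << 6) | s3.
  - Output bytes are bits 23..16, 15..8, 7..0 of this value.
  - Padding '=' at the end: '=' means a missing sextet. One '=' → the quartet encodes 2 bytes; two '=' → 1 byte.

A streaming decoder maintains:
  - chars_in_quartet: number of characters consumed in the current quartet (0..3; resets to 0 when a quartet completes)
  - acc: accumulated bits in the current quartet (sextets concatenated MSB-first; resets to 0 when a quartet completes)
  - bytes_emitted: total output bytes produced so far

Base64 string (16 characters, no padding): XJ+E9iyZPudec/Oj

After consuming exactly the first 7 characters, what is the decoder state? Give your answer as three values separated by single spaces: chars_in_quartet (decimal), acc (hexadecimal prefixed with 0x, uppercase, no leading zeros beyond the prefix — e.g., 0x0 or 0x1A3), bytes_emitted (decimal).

Answer: 3 0x3D8B2 3

Derivation:
After char 0 ('X'=23): chars_in_quartet=1 acc=0x17 bytes_emitted=0
After char 1 ('J'=9): chars_in_quartet=2 acc=0x5C9 bytes_emitted=0
After char 2 ('+'=62): chars_in_quartet=3 acc=0x1727E bytes_emitted=0
After char 3 ('E'=4): chars_in_quartet=4 acc=0x5C9F84 -> emit 5C 9F 84, reset; bytes_emitted=3
After char 4 ('9'=61): chars_in_quartet=1 acc=0x3D bytes_emitted=3
After char 5 ('i'=34): chars_in_quartet=2 acc=0xF62 bytes_emitted=3
After char 6 ('y'=50): chars_in_quartet=3 acc=0x3D8B2 bytes_emitted=3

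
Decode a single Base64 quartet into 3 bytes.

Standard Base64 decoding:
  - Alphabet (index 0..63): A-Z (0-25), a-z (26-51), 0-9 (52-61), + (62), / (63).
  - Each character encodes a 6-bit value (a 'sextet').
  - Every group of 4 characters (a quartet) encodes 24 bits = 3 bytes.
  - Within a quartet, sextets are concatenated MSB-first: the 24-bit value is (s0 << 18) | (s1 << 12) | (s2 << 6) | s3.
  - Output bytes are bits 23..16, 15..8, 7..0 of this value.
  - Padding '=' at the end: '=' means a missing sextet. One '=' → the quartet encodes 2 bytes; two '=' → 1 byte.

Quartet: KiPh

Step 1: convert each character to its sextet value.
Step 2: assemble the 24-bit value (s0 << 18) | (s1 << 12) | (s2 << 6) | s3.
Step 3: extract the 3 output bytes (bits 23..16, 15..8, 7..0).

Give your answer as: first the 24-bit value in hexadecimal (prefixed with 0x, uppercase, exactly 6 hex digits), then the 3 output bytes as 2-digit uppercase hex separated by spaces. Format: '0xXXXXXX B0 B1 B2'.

Sextets: K=10, i=34, P=15, h=33
24-bit: (10<<18) | (34<<12) | (15<<6) | 33
      = 0x280000 | 0x022000 | 0x0003C0 | 0x000021
      = 0x2A23E1
Bytes: (v>>16)&0xFF=2A, (v>>8)&0xFF=23, v&0xFF=E1

Answer: 0x2A23E1 2A 23 E1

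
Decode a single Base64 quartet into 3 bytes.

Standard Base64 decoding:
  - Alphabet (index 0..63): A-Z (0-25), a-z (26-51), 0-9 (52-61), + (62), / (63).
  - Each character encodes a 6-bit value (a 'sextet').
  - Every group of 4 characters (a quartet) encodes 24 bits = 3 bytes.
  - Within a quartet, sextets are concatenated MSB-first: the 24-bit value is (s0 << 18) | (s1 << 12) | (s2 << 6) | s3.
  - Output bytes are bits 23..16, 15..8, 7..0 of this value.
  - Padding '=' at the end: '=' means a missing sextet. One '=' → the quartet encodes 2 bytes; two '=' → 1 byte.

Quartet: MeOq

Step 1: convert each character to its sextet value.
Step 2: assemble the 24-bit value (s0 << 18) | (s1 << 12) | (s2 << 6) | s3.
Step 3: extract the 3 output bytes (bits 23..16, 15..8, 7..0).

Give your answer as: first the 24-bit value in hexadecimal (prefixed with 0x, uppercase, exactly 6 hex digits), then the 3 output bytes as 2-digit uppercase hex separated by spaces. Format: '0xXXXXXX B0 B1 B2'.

Sextets: M=12, e=30, O=14, q=42
24-bit: (12<<18) | (30<<12) | (14<<6) | 42
      = 0x300000 | 0x01E000 | 0x000380 | 0x00002A
      = 0x31E3AA
Bytes: (v>>16)&0xFF=31, (v>>8)&0xFF=E3, v&0xFF=AA

Answer: 0x31E3AA 31 E3 AA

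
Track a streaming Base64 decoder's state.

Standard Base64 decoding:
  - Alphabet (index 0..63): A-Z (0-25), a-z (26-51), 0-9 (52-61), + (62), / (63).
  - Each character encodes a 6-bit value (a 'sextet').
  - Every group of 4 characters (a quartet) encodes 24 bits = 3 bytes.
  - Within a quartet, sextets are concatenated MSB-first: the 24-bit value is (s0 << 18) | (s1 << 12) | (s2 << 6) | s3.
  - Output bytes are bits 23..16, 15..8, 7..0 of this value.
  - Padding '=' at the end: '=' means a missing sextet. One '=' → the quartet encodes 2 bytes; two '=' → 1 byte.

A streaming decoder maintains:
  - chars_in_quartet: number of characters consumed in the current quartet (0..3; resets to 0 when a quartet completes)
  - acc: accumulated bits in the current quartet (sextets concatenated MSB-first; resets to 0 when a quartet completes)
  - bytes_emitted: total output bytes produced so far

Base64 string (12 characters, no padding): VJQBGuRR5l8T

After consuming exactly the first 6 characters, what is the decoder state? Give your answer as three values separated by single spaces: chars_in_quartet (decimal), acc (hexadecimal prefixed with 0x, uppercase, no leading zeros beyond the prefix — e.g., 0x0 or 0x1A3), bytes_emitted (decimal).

Answer: 2 0x1AE 3

Derivation:
After char 0 ('V'=21): chars_in_quartet=1 acc=0x15 bytes_emitted=0
After char 1 ('J'=9): chars_in_quartet=2 acc=0x549 bytes_emitted=0
After char 2 ('Q'=16): chars_in_quartet=3 acc=0x15250 bytes_emitted=0
After char 3 ('B'=1): chars_in_quartet=4 acc=0x549401 -> emit 54 94 01, reset; bytes_emitted=3
After char 4 ('G'=6): chars_in_quartet=1 acc=0x6 bytes_emitted=3
After char 5 ('u'=46): chars_in_quartet=2 acc=0x1AE bytes_emitted=3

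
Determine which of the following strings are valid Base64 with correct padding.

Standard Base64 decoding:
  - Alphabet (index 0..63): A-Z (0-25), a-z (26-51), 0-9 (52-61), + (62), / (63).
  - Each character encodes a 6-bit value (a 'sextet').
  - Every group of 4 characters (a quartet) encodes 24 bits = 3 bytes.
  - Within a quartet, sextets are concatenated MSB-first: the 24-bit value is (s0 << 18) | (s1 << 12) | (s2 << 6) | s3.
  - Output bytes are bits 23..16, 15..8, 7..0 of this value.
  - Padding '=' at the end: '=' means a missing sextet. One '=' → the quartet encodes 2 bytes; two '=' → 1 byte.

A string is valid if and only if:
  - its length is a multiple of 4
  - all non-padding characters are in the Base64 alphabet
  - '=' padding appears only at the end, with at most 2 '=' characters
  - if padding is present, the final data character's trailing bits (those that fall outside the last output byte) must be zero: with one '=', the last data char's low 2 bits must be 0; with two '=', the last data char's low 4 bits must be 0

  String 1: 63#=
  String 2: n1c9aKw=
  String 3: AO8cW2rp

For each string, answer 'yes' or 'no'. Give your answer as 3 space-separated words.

Answer: no yes yes

Derivation:
String 1: '63#=' → invalid (bad char(s): ['#'])
String 2: 'n1c9aKw=' → valid
String 3: 'AO8cW2rp' → valid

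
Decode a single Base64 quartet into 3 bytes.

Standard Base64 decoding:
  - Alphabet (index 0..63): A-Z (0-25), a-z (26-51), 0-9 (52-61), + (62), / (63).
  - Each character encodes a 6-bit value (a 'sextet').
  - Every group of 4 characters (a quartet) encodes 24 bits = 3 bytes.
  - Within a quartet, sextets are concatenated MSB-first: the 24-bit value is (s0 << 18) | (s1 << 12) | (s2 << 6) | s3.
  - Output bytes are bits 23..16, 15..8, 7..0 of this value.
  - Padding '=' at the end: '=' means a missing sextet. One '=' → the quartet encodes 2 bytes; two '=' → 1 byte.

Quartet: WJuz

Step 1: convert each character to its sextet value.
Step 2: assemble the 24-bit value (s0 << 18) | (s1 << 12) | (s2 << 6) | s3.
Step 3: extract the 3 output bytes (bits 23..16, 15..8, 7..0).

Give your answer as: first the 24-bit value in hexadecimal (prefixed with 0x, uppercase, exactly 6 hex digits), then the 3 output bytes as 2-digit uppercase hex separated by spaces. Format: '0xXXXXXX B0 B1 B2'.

Sextets: W=22, J=9, u=46, z=51
24-bit: (22<<18) | (9<<12) | (46<<6) | 51
      = 0x580000 | 0x009000 | 0x000B80 | 0x000033
      = 0x589BB3
Bytes: (v>>16)&0xFF=58, (v>>8)&0xFF=9B, v&0xFF=B3

Answer: 0x589BB3 58 9B B3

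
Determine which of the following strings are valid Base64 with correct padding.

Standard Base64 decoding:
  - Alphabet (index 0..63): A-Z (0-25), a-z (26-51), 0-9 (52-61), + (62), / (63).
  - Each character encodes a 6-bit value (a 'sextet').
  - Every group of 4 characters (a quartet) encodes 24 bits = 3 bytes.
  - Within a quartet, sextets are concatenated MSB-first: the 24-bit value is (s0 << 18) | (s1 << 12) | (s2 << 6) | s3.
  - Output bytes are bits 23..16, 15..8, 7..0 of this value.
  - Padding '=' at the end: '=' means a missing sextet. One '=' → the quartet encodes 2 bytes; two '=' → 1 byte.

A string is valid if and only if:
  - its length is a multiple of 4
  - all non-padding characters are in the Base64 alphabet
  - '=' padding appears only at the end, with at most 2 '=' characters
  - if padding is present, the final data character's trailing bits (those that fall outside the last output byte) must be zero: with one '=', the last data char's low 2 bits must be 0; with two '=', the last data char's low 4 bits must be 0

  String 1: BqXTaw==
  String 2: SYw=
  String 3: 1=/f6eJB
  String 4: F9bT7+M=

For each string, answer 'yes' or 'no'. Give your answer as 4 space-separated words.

String 1: 'BqXTaw==' → valid
String 2: 'SYw=' → valid
String 3: '1=/f6eJB' → invalid (bad char(s): ['=']; '=' in middle)
String 4: 'F9bT7+M=' → valid

Answer: yes yes no yes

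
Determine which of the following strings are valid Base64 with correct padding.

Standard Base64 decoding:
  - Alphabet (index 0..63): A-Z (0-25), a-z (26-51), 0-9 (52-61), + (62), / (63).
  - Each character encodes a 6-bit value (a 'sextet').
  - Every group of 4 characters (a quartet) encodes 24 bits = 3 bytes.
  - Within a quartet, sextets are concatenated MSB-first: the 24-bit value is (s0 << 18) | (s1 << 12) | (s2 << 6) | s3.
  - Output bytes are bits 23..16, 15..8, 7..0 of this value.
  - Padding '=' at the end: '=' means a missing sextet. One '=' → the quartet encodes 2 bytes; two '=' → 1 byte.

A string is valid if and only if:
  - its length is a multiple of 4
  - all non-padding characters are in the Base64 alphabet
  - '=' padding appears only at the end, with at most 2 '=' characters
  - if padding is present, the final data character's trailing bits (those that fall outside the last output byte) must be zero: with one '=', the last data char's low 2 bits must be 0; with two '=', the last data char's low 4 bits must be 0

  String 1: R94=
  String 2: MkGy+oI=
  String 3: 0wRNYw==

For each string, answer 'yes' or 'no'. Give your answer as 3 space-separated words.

Answer: yes yes yes

Derivation:
String 1: 'R94=' → valid
String 2: 'MkGy+oI=' → valid
String 3: '0wRNYw==' → valid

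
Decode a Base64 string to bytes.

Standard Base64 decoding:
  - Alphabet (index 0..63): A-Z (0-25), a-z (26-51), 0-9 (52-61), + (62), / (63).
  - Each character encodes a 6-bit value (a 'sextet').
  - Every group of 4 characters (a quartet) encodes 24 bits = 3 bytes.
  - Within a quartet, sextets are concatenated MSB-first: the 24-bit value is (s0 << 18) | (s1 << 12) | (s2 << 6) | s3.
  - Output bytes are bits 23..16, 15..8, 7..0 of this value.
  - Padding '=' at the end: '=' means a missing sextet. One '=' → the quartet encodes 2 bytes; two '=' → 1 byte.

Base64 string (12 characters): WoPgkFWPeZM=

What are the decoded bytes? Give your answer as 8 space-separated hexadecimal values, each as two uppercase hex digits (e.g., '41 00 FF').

Answer: 5A 83 E0 90 55 8F 79 93

Derivation:
After char 0 ('W'=22): chars_in_quartet=1 acc=0x16 bytes_emitted=0
After char 1 ('o'=40): chars_in_quartet=2 acc=0x5A8 bytes_emitted=0
After char 2 ('P'=15): chars_in_quartet=3 acc=0x16A0F bytes_emitted=0
After char 3 ('g'=32): chars_in_quartet=4 acc=0x5A83E0 -> emit 5A 83 E0, reset; bytes_emitted=3
After char 4 ('k'=36): chars_in_quartet=1 acc=0x24 bytes_emitted=3
After char 5 ('F'=5): chars_in_quartet=2 acc=0x905 bytes_emitted=3
After char 6 ('W'=22): chars_in_quartet=3 acc=0x24156 bytes_emitted=3
After char 7 ('P'=15): chars_in_quartet=4 acc=0x90558F -> emit 90 55 8F, reset; bytes_emitted=6
After char 8 ('e'=30): chars_in_quartet=1 acc=0x1E bytes_emitted=6
After char 9 ('Z'=25): chars_in_quartet=2 acc=0x799 bytes_emitted=6
After char 10 ('M'=12): chars_in_quartet=3 acc=0x1E64C bytes_emitted=6
Padding '=': partial quartet acc=0x1E64C -> emit 79 93; bytes_emitted=8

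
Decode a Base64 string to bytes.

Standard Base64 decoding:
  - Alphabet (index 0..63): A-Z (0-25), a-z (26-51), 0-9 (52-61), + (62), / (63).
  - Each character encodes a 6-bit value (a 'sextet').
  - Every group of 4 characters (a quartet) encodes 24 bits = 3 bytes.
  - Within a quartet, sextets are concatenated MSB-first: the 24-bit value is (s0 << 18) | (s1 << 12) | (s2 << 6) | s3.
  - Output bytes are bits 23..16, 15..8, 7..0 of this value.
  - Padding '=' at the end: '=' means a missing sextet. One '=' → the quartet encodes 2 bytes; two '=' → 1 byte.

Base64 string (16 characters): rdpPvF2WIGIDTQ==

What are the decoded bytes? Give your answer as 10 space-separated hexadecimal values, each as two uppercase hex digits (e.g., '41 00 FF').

After char 0 ('r'=43): chars_in_quartet=1 acc=0x2B bytes_emitted=0
After char 1 ('d'=29): chars_in_quartet=2 acc=0xADD bytes_emitted=0
After char 2 ('p'=41): chars_in_quartet=3 acc=0x2B769 bytes_emitted=0
After char 3 ('P'=15): chars_in_quartet=4 acc=0xADDA4F -> emit AD DA 4F, reset; bytes_emitted=3
After char 4 ('v'=47): chars_in_quartet=1 acc=0x2F bytes_emitted=3
After char 5 ('F'=5): chars_in_quartet=2 acc=0xBC5 bytes_emitted=3
After char 6 ('2'=54): chars_in_quartet=3 acc=0x2F176 bytes_emitted=3
After char 7 ('W'=22): chars_in_quartet=4 acc=0xBC5D96 -> emit BC 5D 96, reset; bytes_emitted=6
After char 8 ('I'=8): chars_in_quartet=1 acc=0x8 bytes_emitted=6
After char 9 ('G'=6): chars_in_quartet=2 acc=0x206 bytes_emitted=6
After char 10 ('I'=8): chars_in_quartet=3 acc=0x8188 bytes_emitted=6
After char 11 ('D'=3): chars_in_quartet=4 acc=0x206203 -> emit 20 62 03, reset; bytes_emitted=9
After char 12 ('T'=19): chars_in_quartet=1 acc=0x13 bytes_emitted=9
After char 13 ('Q'=16): chars_in_quartet=2 acc=0x4D0 bytes_emitted=9
Padding '==': partial quartet acc=0x4D0 -> emit 4D; bytes_emitted=10

Answer: AD DA 4F BC 5D 96 20 62 03 4D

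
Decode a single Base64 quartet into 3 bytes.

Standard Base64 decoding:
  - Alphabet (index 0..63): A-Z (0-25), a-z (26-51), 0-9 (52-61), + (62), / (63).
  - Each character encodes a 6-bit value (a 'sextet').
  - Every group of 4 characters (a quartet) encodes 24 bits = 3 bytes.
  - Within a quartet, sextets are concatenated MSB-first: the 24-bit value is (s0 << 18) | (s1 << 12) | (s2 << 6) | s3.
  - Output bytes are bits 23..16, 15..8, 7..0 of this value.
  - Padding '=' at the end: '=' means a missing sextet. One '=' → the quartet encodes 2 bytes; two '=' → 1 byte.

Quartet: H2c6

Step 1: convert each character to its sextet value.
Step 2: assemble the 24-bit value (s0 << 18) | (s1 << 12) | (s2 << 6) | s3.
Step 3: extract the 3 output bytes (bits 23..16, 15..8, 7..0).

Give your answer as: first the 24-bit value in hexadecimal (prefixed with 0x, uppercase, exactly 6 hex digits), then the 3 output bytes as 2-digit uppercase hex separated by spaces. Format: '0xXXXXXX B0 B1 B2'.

Answer: 0x1F673A 1F 67 3A

Derivation:
Sextets: H=7, 2=54, c=28, 6=58
24-bit: (7<<18) | (54<<12) | (28<<6) | 58
      = 0x1C0000 | 0x036000 | 0x000700 | 0x00003A
      = 0x1F673A
Bytes: (v>>16)&0xFF=1F, (v>>8)&0xFF=67, v&0xFF=3A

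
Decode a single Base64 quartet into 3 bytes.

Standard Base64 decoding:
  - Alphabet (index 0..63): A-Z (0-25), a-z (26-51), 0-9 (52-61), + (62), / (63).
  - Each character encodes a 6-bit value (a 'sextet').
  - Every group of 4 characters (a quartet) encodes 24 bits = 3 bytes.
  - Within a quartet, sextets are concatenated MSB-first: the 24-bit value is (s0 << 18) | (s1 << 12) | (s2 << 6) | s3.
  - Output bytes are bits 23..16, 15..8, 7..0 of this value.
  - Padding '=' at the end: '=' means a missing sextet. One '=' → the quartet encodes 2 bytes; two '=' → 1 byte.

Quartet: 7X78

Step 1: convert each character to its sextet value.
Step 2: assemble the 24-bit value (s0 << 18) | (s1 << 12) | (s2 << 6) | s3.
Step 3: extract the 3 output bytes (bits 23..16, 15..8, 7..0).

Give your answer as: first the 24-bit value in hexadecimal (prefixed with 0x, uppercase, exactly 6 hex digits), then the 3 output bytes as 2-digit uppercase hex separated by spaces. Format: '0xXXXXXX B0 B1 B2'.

Sextets: 7=59, X=23, 7=59, 8=60
24-bit: (59<<18) | (23<<12) | (59<<6) | 60
      = 0xEC0000 | 0x017000 | 0x000EC0 | 0x00003C
      = 0xED7EFC
Bytes: (v>>16)&0xFF=ED, (v>>8)&0xFF=7E, v&0xFF=FC

Answer: 0xED7EFC ED 7E FC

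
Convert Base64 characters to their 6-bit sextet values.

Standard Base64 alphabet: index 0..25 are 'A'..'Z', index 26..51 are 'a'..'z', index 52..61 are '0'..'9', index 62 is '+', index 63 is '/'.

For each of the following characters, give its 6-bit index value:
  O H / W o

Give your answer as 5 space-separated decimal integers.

Answer: 14 7 63 22 40

Derivation:
'O': A..Z range, ord('O') − ord('A') = 14
'H': A..Z range, ord('H') − ord('A') = 7
'/': index 63
'W': A..Z range, ord('W') − ord('A') = 22
'o': a..z range, 26 + ord('o') − ord('a') = 40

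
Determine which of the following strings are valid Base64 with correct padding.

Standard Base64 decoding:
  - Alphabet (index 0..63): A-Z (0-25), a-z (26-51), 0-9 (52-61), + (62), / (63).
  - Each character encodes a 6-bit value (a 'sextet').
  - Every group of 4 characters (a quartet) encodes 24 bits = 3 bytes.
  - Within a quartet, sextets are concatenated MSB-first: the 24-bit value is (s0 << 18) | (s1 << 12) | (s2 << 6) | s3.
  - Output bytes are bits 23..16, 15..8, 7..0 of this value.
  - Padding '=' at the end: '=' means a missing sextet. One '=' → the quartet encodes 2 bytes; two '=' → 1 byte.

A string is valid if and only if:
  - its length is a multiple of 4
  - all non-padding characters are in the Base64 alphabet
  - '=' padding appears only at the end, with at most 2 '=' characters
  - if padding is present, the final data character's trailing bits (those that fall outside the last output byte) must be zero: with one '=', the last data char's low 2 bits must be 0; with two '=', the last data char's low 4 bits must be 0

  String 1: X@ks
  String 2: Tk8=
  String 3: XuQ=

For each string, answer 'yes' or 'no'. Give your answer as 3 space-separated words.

Answer: no yes yes

Derivation:
String 1: 'X@ks' → invalid (bad char(s): ['@'])
String 2: 'Tk8=' → valid
String 3: 'XuQ=' → valid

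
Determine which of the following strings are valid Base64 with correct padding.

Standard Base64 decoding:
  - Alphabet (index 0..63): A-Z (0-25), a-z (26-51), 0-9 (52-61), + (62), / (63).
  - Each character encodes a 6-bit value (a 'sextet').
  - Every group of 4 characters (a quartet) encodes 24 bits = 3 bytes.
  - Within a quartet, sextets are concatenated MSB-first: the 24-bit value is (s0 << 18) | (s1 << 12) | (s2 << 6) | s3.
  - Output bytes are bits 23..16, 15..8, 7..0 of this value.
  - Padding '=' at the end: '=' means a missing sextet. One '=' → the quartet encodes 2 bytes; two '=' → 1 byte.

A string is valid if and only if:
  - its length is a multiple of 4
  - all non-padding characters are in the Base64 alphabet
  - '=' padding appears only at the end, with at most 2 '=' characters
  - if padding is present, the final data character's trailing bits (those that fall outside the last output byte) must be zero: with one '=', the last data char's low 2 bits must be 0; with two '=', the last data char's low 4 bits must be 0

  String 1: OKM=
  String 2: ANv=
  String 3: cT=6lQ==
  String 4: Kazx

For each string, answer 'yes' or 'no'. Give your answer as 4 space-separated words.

Answer: yes no no yes

Derivation:
String 1: 'OKM=' → valid
String 2: 'ANv=' → invalid (bad trailing bits)
String 3: 'cT=6lQ==' → invalid (bad char(s): ['=']; '=' in middle)
String 4: 'Kazx' → valid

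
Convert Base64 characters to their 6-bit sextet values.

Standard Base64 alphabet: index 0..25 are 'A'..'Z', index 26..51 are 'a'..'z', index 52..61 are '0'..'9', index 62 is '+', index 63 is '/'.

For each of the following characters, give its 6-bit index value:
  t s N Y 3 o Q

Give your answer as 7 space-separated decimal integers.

Answer: 45 44 13 24 55 40 16

Derivation:
't': a..z range, 26 + ord('t') − ord('a') = 45
's': a..z range, 26 + ord('s') − ord('a') = 44
'N': A..Z range, ord('N') − ord('A') = 13
'Y': A..Z range, ord('Y') − ord('A') = 24
'3': 0..9 range, 52 + ord('3') − ord('0') = 55
'o': a..z range, 26 + ord('o') − ord('a') = 40
'Q': A..Z range, ord('Q') − ord('A') = 16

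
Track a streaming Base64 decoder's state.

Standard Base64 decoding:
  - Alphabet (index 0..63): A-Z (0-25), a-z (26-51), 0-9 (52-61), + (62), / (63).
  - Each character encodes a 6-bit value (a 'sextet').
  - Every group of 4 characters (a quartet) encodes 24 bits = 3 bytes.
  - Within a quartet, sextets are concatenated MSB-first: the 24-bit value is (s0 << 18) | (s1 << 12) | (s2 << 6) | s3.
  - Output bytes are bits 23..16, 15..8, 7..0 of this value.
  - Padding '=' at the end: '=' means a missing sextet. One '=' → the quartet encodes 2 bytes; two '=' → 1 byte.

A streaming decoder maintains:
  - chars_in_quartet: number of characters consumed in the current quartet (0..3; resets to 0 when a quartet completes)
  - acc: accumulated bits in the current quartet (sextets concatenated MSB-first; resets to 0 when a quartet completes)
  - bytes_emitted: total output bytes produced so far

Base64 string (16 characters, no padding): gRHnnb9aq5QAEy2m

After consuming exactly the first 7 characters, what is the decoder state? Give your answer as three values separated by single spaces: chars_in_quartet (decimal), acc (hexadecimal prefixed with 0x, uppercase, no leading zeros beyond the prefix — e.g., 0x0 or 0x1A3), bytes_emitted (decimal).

After char 0 ('g'=32): chars_in_quartet=1 acc=0x20 bytes_emitted=0
After char 1 ('R'=17): chars_in_quartet=2 acc=0x811 bytes_emitted=0
After char 2 ('H'=7): chars_in_quartet=3 acc=0x20447 bytes_emitted=0
After char 3 ('n'=39): chars_in_quartet=4 acc=0x8111E7 -> emit 81 11 E7, reset; bytes_emitted=3
After char 4 ('n'=39): chars_in_quartet=1 acc=0x27 bytes_emitted=3
After char 5 ('b'=27): chars_in_quartet=2 acc=0x9DB bytes_emitted=3
After char 6 ('9'=61): chars_in_quartet=3 acc=0x276FD bytes_emitted=3

Answer: 3 0x276FD 3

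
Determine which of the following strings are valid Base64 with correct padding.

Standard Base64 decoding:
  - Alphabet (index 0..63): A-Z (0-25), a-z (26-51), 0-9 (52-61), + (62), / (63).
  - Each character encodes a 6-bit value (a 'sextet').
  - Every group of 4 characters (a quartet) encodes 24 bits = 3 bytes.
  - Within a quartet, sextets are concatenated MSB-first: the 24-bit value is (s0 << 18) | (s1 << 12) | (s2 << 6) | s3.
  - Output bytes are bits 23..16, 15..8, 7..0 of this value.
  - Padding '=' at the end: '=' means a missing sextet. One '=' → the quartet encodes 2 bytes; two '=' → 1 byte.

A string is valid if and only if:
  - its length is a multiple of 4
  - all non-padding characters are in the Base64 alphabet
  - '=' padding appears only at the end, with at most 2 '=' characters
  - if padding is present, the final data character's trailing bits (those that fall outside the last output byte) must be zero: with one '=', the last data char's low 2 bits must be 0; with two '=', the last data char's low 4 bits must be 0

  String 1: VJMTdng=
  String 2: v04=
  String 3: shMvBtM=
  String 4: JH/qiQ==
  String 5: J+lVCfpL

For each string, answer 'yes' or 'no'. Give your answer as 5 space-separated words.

String 1: 'VJMTdng=' → valid
String 2: 'v04=' → valid
String 3: 'shMvBtM=' → valid
String 4: 'JH/qiQ==' → valid
String 5: 'J+lVCfpL' → valid

Answer: yes yes yes yes yes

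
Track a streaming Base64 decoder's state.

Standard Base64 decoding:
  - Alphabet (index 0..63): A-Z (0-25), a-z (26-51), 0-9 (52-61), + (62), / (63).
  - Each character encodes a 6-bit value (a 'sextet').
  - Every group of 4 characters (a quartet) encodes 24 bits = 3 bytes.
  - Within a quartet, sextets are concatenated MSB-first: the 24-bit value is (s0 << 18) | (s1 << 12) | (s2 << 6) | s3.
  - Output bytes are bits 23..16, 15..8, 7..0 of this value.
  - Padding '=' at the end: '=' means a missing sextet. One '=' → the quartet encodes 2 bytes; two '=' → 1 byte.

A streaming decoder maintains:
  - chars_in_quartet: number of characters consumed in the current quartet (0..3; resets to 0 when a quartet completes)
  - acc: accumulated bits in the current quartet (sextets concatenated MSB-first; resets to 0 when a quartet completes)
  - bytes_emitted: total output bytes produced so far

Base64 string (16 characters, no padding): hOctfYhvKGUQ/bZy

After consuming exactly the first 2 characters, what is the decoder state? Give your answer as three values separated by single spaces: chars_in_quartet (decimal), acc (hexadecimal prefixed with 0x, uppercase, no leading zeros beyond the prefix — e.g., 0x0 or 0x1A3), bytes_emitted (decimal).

Answer: 2 0x84E 0

Derivation:
After char 0 ('h'=33): chars_in_quartet=1 acc=0x21 bytes_emitted=0
After char 1 ('O'=14): chars_in_quartet=2 acc=0x84E bytes_emitted=0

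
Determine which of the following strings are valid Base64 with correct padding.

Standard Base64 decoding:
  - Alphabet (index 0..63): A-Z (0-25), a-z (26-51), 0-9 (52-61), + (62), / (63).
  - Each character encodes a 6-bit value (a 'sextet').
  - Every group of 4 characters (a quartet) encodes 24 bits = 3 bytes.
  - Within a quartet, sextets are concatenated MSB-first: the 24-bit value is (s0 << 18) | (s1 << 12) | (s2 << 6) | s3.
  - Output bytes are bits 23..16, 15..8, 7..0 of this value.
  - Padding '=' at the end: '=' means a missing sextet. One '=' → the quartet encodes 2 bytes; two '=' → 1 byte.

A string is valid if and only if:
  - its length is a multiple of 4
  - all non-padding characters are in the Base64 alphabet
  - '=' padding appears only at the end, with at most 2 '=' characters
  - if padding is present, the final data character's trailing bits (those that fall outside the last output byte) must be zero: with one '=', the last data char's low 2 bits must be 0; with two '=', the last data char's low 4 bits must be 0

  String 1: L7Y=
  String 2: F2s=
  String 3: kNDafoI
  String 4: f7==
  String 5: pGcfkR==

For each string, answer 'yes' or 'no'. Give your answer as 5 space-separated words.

Answer: yes yes no no no

Derivation:
String 1: 'L7Y=' → valid
String 2: 'F2s=' → valid
String 3: 'kNDafoI' → invalid (len=7 not mult of 4)
String 4: 'f7==' → invalid (bad trailing bits)
String 5: 'pGcfkR==' → invalid (bad trailing bits)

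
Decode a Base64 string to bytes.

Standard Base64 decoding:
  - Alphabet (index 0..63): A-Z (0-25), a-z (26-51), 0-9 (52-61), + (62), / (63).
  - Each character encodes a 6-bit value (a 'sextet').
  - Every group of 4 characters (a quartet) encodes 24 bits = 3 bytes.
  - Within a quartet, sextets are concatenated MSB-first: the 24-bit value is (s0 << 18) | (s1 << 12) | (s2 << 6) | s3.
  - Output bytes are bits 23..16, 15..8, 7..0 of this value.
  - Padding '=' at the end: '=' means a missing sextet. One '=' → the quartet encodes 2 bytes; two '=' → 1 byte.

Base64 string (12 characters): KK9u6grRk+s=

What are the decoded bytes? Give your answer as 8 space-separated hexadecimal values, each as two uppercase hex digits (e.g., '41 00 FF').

After char 0 ('K'=10): chars_in_quartet=1 acc=0xA bytes_emitted=0
After char 1 ('K'=10): chars_in_quartet=2 acc=0x28A bytes_emitted=0
After char 2 ('9'=61): chars_in_quartet=3 acc=0xA2BD bytes_emitted=0
After char 3 ('u'=46): chars_in_quartet=4 acc=0x28AF6E -> emit 28 AF 6E, reset; bytes_emitted=3
After char 4 ('6'=58): chars_in_quartet=1 acc=0x3A bytes_emitted=3
After char 5 ('g'=32): chars_in_quartet=2 acc=0xEA0 bytes_emitted=3
After char 6 ('r'=43): chars_in_quartet=3 acc=0x3A82B bytes_emitted=3
After char 7 ('R'=17): chars_in_quartet=4 acc=0xEA0AD1 -> emit EA 0A D1, reset; bytes_emitted=6
After char 8 ('k'=36): chars_in_quartet=1 acc=0x24 bytes_emitted=6
After char 9 ('+'=62): chars_in_quartet=2 acc=0x93E bytes_emitted=6
After char 10 ('s'=44): chars_in_quartet=3 acc=0x24FAC bytes_emitted=6
Padding '=': partial quartet acc=0x24FAC -> emit 93 EB; bytes_emitted=8

Answer: 28 AF 6E EA 0A D1 93 EB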